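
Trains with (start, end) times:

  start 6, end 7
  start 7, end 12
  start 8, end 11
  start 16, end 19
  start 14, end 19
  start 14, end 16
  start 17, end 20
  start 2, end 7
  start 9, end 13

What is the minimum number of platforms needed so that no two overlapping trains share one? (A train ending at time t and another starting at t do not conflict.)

The answer is the maximum number of intervals overlapping at any instant.
starts: [2, 6, 7, 8, 9, 14, 14, 16, 17]
ends:   [7, 7, 11, 12, 13, 16, 19, 19, 20]
s2→1 s6→2 e7→1 e7→0 s7→1 s8→2 s9→3  — peak 3.

3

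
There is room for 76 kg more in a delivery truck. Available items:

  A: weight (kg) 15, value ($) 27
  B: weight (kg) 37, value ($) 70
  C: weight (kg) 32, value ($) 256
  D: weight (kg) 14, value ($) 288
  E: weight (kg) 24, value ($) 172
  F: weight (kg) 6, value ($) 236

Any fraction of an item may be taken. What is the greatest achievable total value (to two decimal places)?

Ratios (sorted): F 39.33, D 20.57, C 8.00, E 7.17, B 1.89, A 1.80
take F (6 @ 236); take D (14 @ 288); take C (32 @ 256); take E (24 @ 172). Capacity used 76/76.
Total value = 952.00

952.00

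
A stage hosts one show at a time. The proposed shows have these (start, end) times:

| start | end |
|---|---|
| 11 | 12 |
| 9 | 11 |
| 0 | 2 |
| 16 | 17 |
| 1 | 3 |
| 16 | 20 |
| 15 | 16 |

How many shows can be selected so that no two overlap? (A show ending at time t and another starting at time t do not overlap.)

By end time: (0,2), (1,3), (9,11), (11,12), (15,16), (16,17), (16,20).
Pick (0,2); next start ≥ 2 → (9,11); next start ≥ 11 → (11,12); next start ≥ 12 → (15,16); next start ≥ 16 → (16,17).
Selected 5 shows.

5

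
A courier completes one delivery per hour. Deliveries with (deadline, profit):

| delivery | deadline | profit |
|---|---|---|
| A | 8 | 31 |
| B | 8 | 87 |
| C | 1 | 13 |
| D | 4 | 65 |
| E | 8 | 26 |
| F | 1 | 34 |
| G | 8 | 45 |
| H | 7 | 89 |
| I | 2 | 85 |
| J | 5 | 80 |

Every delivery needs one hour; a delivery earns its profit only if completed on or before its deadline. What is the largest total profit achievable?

Sort by profit descending; place each in the latest free slot ≤ its deadline.
By profit: H(d7,89), B(d8,87), I(d2,85), J(d5,80), D(d4,65), G(d8,45), F(d1,34), A(d8,31), E(d8,26), C(d1,13)
H→slot 7; B→slot 8; I→slot 2; J→slot 5; D→slot 4; G→slot 6; F→slot 1; A→slot 3; E skipped; C skipped.
Profit = 34 + 85 + 31 + 65 + 80 + 45 + 89 + 87 = 516

516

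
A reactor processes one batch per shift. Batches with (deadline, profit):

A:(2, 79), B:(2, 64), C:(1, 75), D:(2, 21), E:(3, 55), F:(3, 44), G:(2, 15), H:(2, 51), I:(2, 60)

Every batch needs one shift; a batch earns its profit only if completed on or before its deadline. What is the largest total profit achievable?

209

Sort by profit descending; place each in the latest free slot ≤ its deadline.
By profit: A(d2,79), C(d1,75), B(d2,64), I(d2,60), E(d3,55), H(d2,51), F(d3,44), D(d2,21), G(d2,15)
A→slot 2; C→slot 1; B skipped; I skipped; E→slot 3; H skipped; F skipped; D skipped; G skipped.
Profit = 75 + 79 + 55 = 209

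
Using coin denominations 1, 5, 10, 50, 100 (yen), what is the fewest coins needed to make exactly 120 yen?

120 − 1×100→20 − 2×10→0
Total coins = 1 + 2 = 3

3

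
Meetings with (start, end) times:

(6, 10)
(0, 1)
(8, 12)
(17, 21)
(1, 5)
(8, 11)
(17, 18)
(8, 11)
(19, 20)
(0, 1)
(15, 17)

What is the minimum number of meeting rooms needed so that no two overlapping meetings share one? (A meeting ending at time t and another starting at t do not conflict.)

4

Events (time:±→running): 0:+→1 0:+→2 1:-→1 1:-→0 1:+→1 5:-→0 6:+→1 8:+→2 8:+→3 8:+→4 … peak 4.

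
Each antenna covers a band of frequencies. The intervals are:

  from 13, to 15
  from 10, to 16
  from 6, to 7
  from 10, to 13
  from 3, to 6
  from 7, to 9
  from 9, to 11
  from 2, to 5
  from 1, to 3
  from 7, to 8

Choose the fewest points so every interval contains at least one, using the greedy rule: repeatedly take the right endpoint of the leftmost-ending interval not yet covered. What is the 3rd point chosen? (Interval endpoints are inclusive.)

Sort by right endpoint; whenever an interval is uncovered, place a point at its right end.
Sorted: [1,3] [2,5] [3,6] [6,7] [7,8] [7,9] [9,11] [10,13] [13,15] [10,16]
{[1,3],[2,5],[3,6]} hit by 3; {[6,7],[7,8],[7,9]} hit by 7; {[9,11],[10,13]} hit by 11; {[13,15],[10,16]} hit by 15.
Points: 3, 7, 11, 15 (4 total).

11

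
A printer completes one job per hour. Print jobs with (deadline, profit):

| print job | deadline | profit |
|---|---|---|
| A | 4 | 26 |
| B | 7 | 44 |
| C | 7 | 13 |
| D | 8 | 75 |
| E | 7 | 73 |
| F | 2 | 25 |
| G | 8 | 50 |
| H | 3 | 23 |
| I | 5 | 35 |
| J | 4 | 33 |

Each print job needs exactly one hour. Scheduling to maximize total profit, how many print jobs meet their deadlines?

By profit: D(d8,75), E(d7,73), G(d8,50), B(d7,44), I(d5,35), J(d4,33), A(d4,26), F(d2,25), H(d3,23), C(d7,13)
D→slot 8; E→slot 7; G→slot 6; B→slot 5; I→slot 4; J→slot 3; A→slot 2; F→slot 1; H skipped; C skipped.
8 of 10 scheduled.

8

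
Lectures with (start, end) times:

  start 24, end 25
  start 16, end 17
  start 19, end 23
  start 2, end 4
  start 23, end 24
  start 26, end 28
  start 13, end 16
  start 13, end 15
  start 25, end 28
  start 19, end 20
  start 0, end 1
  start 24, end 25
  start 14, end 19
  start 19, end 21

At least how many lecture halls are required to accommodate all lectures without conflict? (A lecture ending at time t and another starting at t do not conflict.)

3

starts: [0, 2, 13, 13, 14, 16, 19, 19, 19, 23, 24, 24, 25, 26]
ends:   [1, 4, 15, 16, 17, 19, 20, 21, 23, 24, 25, 25, 28, 28]
s0→1 e1→0 s2→1 e4→0 s13→1 s13→2 s14→3  — peak 3.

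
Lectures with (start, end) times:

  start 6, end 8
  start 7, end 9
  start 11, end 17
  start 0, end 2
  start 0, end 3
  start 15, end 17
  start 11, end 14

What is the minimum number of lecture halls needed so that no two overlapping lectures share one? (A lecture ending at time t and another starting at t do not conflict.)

Events (time:±→running): 0:+→1 0:+→2 … peak 2.

2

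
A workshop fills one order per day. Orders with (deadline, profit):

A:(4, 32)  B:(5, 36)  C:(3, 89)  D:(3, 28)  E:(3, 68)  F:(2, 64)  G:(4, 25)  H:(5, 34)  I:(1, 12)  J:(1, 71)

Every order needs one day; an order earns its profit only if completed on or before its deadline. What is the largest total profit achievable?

Profit order: C=89 J=71 E=68 F=64 B=36 H=34 A=32 D=28 G=25 I=12
Assign: C→slot 3, J→slot 1, E→slot 2, F skipped, B→slot 5, H→slot 4, A skipped, D skipped, G skipped, I skipped.
Slots: [1:J] [2:E] [3:C] [4:H] [5:B]
Profit = 71 + 68 + 89 + 34 + 36 = 298

298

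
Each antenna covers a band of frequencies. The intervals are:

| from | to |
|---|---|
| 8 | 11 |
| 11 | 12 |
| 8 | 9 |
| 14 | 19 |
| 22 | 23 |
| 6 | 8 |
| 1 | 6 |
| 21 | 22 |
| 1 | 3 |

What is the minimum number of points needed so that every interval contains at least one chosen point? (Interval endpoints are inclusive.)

Process intervals by earliest right end; each time one isn't hit yet, stab at its right endpoint.
Sorted: [1,3] [1,6] [6,8] [8,9] [8,11] [11,12] [14,19] [21,22] [22,23]
{[1,3],[1,6]} hit by 3; {[6,8],[8,9],[8,11]} hit by 8; {[11,12]} hit by 12; {[14,19]} hit by 19; {[21,22],[22,23]} hit by 22.
Points: 3, 8, 12, 19, 22 (5 total).

5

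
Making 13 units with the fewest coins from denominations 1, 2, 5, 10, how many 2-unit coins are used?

13 − 1×10→3 − 1×2→1 − 1×1→0
Count of 2: 1

1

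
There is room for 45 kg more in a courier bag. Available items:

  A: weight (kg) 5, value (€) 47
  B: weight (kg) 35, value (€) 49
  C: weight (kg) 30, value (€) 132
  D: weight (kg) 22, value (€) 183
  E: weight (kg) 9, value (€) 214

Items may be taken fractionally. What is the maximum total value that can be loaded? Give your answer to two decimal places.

483.60

Greedy by value/weight ratio, highest first.
Ratios (sorted): E 23.78, A 9.40, D 8.32, C 4.40, B 1.40
take E (9 @ 214); take A (5 @ 47); take D (22 @ 183); take 9/30 of C → 39.60. Capacity used 45/45.
Total value = 483.60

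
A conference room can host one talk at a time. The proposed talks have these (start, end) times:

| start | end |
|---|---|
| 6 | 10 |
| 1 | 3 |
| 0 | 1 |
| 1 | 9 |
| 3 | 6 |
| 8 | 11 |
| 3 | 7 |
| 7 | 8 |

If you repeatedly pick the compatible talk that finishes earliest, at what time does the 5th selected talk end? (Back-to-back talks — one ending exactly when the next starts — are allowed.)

11

Greedy by earliest finish: after sorting by end time, pick each interval compatible with the last pick.
Sorted by end: (0,1)  (1,3)  (3,6)  (3,7)  (7,8)  (1,9)  (6,10)  (8,11)
take (0,1); take (1,3); take (3,6); skip (3,7); take (7,8); skip (6,10); take (8,11).
Selected: (0,1) (1,3) (3,6) (7,8) (8,11)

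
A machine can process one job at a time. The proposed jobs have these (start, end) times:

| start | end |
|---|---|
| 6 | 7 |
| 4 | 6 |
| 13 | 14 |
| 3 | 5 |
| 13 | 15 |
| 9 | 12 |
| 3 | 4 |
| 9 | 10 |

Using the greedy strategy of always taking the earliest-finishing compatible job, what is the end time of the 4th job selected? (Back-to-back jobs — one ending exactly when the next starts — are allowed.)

10

Order by finish time; keep every interval that doesn't clash with the previous kept one.
By end time: (3,4), (3,5), (4,6), (6,7), (9,10), (9,12), (13,14), (13,15).
Pick (3,4); next start ≥ 4 → (4,6); next start ≥ 6 → (6,7); next start ≥ 7 → (9,10); next start ≥ 10 → (13,14).
Selected: (3,4) (4,6) (6,7) (9,10) (13,14)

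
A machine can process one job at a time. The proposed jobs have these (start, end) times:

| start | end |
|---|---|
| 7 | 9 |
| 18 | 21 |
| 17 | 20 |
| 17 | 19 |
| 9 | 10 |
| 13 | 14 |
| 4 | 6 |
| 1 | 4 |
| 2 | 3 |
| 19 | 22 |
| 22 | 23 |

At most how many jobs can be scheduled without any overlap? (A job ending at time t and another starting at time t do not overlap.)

Order by finish time; keep every interval that doesn't clash with the previous kept one.
By end time: (2,3), (1,4), (4,6), (7,9), (9,10), (13,14), (17,19), (17,20), (18,21), (19,22), (22,23).
Pick (2,3); next start ≥ 3 → (4,6); next start ≥ 6 → (7,9); next start ≥ 9 → (9,10); next start ≥ 10 → (13,14); next start ≥ 14 → (17,19); next start ≥ 19 → (19,22); next start ≥ 22 → (22,23).
Selected 8 jobs.

8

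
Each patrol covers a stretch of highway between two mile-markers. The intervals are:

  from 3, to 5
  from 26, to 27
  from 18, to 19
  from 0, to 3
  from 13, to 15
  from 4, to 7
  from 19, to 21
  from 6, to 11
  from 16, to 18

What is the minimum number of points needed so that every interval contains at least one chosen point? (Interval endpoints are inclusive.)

6

Process intervals by earliest right end; each time one isn't hit yet, stab at its right endpoint.
Sorted: [0,3] [3,5] [4,7] [6,11] [13,15] [16,18] [18,19] [19,21] [26,27]
{[0,3],[3,5]} hit by 3; {[4,7],[6,11]} hit by 7; {[13,15]} hit by 15; {[16,18],[18,19]} hit by 18; {[19,21]} hit by 21; {[26,27]} hit by 27.
Points: 3, 7, 15, 18, 21, 27 (6 total).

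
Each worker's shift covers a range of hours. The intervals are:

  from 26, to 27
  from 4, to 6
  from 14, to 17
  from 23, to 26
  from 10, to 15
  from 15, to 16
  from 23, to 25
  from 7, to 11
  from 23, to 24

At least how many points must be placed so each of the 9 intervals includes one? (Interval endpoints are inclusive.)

By right end: [4,6]  [7,11]  [10,15]  [15,16]  [14,17]  [23,24]  [23,25]  [23,26]  [26,27]
[4,6] uncovered → point at 6; [7,11] uncovered → point at 11; [15,16] uncovered → point at 16; [23,24] uncovered → point at 24; [26,27] uncovered → point at 27.
Points: 6, 11, 16, 24, 27 (5 total).

5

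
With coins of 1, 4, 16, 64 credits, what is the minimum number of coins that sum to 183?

Use the largest denomination that fits, subtract, and repeat.
183 − 2×64→55 − 3×16→7 − 1×4→3 − 3×1→0
Total coins = 2 + 3 + 1 + 3 = 9

9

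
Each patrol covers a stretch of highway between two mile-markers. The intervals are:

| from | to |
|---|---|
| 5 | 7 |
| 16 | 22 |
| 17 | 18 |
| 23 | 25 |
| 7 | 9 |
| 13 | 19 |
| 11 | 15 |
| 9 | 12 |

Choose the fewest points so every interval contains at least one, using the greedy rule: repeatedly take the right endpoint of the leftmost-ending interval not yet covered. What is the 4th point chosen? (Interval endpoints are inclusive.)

Sort by right endpoint; whenever an interval is uncovered, place a point at its right end.
Sorted: [5,7] [7,9] [9,12] [11,15] [17,18] [13,19] [16,22] [23,25]
{[5,7],[7,9]} hit by 7; {[9,12],[11,15]} hit by 12; {[17,18],[13,19],[16,22]} hit by 18; {[23,25]} hit by 25.
Points: 7, 12, 18, 25 (4 total).

25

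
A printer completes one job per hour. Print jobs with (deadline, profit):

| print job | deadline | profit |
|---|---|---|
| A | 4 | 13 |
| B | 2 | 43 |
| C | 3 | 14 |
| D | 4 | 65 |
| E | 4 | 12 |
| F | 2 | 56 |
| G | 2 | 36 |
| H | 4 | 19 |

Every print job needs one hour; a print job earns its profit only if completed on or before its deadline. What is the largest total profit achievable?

183

Take jobs in profit order; each goes to the latest open slot no later than its deadline.
Profit order: D=65 F=56 B=43 G=36 H=19 C=14 A=13 E=12
Assign: D→slot 4, F→slot 2, B→slot 1, G skipped, H→slot 3, C skipped, A skipped, E skipped.
Slots: [1:B] [2:F] [3:H] [4:D]
Profit = 43 + 56 + 19 + 65 = 183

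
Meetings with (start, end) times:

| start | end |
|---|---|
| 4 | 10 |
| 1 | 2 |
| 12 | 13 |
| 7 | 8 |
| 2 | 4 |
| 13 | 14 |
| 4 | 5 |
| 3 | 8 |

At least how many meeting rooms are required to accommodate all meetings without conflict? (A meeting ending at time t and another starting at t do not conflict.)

starts: [1, 2, 3, 4, 4, 7, 12, 13]
ends:   [2, 4, 5, 8, 8, 10, 13, 14]
s1→1 e2→0 s2→1 s3→2 e4→1 s4→2 s4→3  — peak 3.

3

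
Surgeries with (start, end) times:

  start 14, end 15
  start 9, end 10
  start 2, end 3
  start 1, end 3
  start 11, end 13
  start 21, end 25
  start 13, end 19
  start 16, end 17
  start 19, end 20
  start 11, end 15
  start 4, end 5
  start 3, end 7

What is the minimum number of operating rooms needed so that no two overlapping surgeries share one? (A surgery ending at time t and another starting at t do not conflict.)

3

starts: [1, 2, 3, 4, 9, 11, 11, 13, 14, 16, 19, 21]
ends:   [3, 3, 5, 7, 10, 13, 15, 15, 17, 19, 20, 25]
s1→1 s2→2 e3→1 e3→0 s3→1 s4→2 e5→1 e7→0 s9→1 e10→0 s11→1 s11→2 e13→1 s13→2 s14→3  — peak 3.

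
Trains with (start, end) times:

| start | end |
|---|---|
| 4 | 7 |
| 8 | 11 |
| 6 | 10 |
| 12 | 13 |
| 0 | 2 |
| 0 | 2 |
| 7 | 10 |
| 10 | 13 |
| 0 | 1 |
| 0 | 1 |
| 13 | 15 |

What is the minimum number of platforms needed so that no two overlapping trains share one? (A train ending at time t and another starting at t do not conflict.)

4

Count concurrent intervals with a sweep; the peak is the room count.
Events (time:±→running): 0:+→1 0:+→2 0:+→3 0:+→4 … peak 4.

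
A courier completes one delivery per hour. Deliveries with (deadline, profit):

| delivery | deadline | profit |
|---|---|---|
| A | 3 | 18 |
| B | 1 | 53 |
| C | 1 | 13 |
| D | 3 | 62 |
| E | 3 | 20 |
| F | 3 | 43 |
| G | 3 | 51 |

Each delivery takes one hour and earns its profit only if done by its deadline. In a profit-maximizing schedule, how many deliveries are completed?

3

By profit: D(d3,62), B(d1,53), G(d3,51), F(d3,43), E(d3,20), A(d3,18), C(d1,13)
D→slot 3; B→slot 1; G→slot 2; F skipped; E skipped; A skipped; C skipped.
3 of 7 scheduled.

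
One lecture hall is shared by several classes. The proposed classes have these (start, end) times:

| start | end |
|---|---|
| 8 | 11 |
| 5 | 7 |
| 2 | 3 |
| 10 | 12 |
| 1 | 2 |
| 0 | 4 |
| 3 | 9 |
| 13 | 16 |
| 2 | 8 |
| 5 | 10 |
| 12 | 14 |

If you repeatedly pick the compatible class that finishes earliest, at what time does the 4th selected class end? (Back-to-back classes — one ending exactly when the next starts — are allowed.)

11

Order by finish time; keep every interval that doesn't clash with the previous kept one.
By end time: (1,2), (2,3), (0,4), (5,7), (2,8), (3,9), (5,10), (8,11), (10,12), (12,14), (13,16).
Pick (1,2); next start ≥ 2 → (2,3); next start ≥ 3 → (5,7); next start ≥ 7 → (8,11); next start ≥ 11 → (12,14).
Selected: (1,2) (2,3) (5,7) (8,11) (12,14)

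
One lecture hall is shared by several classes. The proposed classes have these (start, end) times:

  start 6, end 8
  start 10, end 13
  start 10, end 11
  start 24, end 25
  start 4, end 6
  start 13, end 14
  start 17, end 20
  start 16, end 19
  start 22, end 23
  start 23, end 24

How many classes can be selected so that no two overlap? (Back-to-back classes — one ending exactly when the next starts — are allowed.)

8

Greedy by earliest finish: after sorting by end time, pick each interval compatible with the last pick.
By end time: (4,6), (6,8), (10,11), (10,13), (13,14), (16,19), (17,20), (22,23), (23,24), (24,25).
Pick (4,6); next start ≥ 6 → (6,8); next start ≥ 8 → (10,11); next start ≥ 11 → (13,14); next start ≥ 14 → (16,19); next start ≥ 19 → (22,23); next start ≥ 23 → (23,24); next start ≥ 24 → (24,25).
Selected 8 classes.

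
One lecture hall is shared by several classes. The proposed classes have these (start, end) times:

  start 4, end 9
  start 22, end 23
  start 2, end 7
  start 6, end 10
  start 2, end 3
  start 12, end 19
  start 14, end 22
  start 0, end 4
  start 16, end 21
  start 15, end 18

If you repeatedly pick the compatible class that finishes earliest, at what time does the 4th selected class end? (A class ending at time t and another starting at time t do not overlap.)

Sort by end time and greedily take each interval whose start is ≥ the last chosen end.
Sorted by end: (2,3)  (0,4)  (2,7)  (4,9)  (6,10)  (15,18)  (12,19)  (16,21)  (14,22)  (22,23)
take (2,3); skip (0,4); take (4,9); take (15,18); skip (12,19); skip (16,21); take (22,23).
Selected: (2,3) (4,9) (15,18) (22,23)

23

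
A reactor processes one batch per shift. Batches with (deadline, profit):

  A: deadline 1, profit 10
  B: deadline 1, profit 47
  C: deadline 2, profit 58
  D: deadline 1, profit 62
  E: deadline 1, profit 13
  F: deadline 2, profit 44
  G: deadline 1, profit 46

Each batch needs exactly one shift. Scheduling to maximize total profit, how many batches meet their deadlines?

2

Sort by profit descending; place each in the latest free slot ≤ its deadline.
Profit order: D=62 C=58 B=47 G=46 F=44 E=13 A=10
Assign: D→slot 1, C→slot 2, B skipped, G skipped, F skipped, E skipped, A skipped.
Slots: [1:D] [2:C]
2 of 7 scheduled.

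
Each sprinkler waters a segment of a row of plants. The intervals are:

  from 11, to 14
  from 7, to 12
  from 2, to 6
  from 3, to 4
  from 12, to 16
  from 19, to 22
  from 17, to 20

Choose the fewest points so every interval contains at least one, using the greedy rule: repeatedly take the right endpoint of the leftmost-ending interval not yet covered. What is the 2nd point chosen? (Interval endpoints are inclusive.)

By right end: [3,4]  [2,6]  [7,12]  [11,14]  [12,16]  [17,20]  [19,22]
[3,4] uncovered → point at 4; [7,12] uncovered → point at 12; [17,20] uncovered → point at 20.
Points: 4, 12, 20 (3 total).

12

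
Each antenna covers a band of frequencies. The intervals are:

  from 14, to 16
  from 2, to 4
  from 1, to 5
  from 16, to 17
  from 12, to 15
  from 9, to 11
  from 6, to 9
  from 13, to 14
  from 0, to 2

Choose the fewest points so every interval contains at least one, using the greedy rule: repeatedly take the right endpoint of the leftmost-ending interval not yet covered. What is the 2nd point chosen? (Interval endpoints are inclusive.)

9

Sorted: [0,2] [2,4] [1,5] [6,9] [9,11] [13,14] [12,15] [14,16] [16,17]
{[0,2],[2,4],[1,5]} hit by 2; {[6,9],[9,11]} hit by 9; {[13,14],[12,15],[14,16]} hit by 14; {[16,17]} hit by 17.
Points: 2, 9, 14, 17 (4 total).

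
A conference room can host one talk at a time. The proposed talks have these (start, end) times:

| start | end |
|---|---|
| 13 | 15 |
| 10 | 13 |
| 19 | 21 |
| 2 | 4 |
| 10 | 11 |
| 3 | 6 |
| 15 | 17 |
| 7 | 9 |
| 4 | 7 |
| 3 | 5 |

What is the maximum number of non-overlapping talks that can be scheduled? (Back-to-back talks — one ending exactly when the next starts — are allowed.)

7

Order by finish time; keep every interval that doesn't clash with the previous kept one.
Sorted by end: (2,4)  (3,5)  (3,6)  (4,7)  (7,9)  (10,11)  (10,13)  (13,15)  (15,17)  (19,21)
take (2,4); skip (3,6); take (4,7); take (7,9); take (10,11); skip (10,13); take (13,15); take (15,17); take (19,21).
Selected 7 talks.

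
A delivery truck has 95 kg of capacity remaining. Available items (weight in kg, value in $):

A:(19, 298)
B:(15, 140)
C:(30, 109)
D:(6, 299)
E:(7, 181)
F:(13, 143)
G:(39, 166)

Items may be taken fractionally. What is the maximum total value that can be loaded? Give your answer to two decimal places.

Greedy by value/weight ratio, highest first.
Order: D (299/6=49.83) > E (181/7=25.86) > A (298/19=15.68) > F (143/13=11.00) > B (140/15=9.33) > G (166/39=4.26) > C (109/30=3.63)
Fill: take D (6 @ 299) → take E (7 @ 181) → take A (19 @ 298) → take F (13 @ 143) → take B (15 @ 140) → take 35/39 of G → 148.97; 95/95 used.
Total value = 1209.97

1209.97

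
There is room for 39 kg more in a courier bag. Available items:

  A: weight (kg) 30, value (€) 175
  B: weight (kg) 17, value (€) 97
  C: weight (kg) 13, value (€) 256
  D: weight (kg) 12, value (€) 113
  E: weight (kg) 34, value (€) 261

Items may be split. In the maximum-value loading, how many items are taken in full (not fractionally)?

Greedy by value/weight ratio, highest first.
Ratios (sorted): C 19.69, D 9.42, E 7.68, A 5.83, B 5.71
take C (13 @ 256); take D (12 @ 113); take 14/34 of E → 107.47. Capacity used 39/39.
2 item(s) taken whole; one partial (take 14/34 of E).

2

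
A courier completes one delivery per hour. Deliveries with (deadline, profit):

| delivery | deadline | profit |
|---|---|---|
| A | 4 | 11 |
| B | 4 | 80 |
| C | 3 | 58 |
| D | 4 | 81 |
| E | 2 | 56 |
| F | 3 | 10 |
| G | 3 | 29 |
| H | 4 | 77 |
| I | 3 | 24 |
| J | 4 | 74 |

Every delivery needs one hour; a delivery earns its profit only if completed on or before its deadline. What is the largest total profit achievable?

By profit: D(d4,81), B(d4,80), H(d4,77), J(d4,74), C(d3,58), E(d2,56), G(d3,29), I(d3,24), A(d4,11), F(d3,10)
D→slot 4; B→slot 3; H→slot 2; J→slot 1; C skipped; E skipped; G skipped; I skipped; A skipped; F skipped.
Profit = 74 + 77 + 80 + 81 = 312

312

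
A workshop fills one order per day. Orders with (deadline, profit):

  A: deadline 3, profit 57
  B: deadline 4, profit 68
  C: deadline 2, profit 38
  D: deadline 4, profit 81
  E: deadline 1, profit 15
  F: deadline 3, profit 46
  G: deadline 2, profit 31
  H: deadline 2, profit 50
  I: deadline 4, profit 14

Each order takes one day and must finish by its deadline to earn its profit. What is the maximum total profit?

256

Take jobs in profit order; each goes to the latest open slot no later than its deadline.
By profit: D(d4,81), B(d4,68), A(d3,57), H(d2,50), F(d3,46), C(d2,38), G(d2,31), E(d1,15), I(d4,14)
D→slot 4; B→slot 3; A→slot 2; H→slot 1; F skipped; C skipped; G skipped; E skipped; I skipped.
Profit = 50 + 57 + 68 + 81 = 256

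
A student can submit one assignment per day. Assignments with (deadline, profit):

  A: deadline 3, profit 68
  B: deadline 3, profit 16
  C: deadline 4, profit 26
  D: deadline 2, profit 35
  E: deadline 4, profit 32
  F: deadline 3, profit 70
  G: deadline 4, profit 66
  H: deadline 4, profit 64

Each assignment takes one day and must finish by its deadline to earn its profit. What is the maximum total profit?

By profit: F(d3,70), A(d3,68), G(d4,66), H(d4,64), D(d2,35), E(d4,32), C(d4,26), B(d3,16)
F→slot 3; A→slot 2; G→slot 4; H→slot 1; D skipped; E skipped; C skipped; B skipped.
Profit = 64 + 68 + 70 + 66 = 268

268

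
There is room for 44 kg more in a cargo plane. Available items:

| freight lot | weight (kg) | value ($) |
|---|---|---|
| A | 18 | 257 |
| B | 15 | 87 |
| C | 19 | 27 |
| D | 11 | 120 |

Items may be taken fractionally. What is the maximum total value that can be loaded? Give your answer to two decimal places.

Sort by value per unit weight and fill in that order.
Order: A (257/18=14.28) > D (120/11=10.91) > B (87/15=5.80) > C (27/19=1.42)
Fill: take A (18 @ 257) → take D (11 @ 120) → take B (15 @ 87); 44/44 used.
Total value = 464.00

464.00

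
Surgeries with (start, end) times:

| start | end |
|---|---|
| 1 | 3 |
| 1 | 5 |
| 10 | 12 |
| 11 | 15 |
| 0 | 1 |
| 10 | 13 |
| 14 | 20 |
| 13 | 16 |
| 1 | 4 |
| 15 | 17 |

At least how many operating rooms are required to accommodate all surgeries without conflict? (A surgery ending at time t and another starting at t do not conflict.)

3

The answer is the maximum number of intervals overlapping at any instant.
starts: [0, 1, 1, 1, 10, 10, 11, 13, 14, 15]
ends:   [1, 3, 4, 5, 12, 13, 15, 16, 17, 20]
s0→1 e1→0 s1→1 s1→2 s1→3  — peak 3.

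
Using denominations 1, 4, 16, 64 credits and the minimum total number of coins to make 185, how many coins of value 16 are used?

3

185 = 2×64 + 3×16 + 2×4 + 1×1
Count of 16: 3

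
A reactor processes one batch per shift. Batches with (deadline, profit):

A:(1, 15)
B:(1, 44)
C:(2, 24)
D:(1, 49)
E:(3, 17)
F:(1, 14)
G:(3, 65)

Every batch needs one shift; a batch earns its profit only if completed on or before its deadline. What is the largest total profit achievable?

By profit: G(d3,65), D(d1,49), B(d1,44), C(d2,24), E(d3,17), A(d1,15), F(d1,14)
G→slot 3; D→slot 1; B skipped; C→slot 2; E skipped; A skipped; F skipped.
Profit = 49 + 24 + 65 = 138

138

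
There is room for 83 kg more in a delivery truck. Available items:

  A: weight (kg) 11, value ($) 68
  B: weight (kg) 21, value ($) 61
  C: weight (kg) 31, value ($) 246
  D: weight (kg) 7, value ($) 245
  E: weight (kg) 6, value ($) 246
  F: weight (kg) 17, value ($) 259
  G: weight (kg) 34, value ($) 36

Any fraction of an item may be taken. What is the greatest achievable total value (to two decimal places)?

Sort by value per unit weight and fill in that order.
Ratios (sorted): E 41.00, D 35.00, F 15.24, C 7.94, A 6.18, B 2.90, G 1.06
take E (6 @ 246); take D (7 @ 245); take F (17 @ 259); take C (31 @ 246); take A (11 @ 68); take 11/21 of B → 31.95. Capacity used 83/83.
Total value = 1095.95

1095.95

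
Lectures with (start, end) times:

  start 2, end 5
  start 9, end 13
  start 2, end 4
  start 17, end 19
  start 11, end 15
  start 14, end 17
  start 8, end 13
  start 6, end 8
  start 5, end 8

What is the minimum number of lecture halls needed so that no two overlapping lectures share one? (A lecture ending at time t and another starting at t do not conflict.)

3

Count concurrent intervals with a sweep; the peak is the room count.
starts: [2, 2, 5, 6, 8, 9, 11, 14, 17]
ends:   [4, 5, 8, 8, 13, 13, 15, 17, 19]
s2→1 s2→2 e4→1 e5→0 s5→1 s6→2 e8→1 e8→0 s8→1 s9→2 s11→3  — peak 3.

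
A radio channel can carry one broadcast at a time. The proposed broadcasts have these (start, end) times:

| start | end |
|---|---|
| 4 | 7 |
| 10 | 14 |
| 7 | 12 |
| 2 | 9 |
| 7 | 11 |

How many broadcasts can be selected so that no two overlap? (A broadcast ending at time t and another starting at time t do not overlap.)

Sorted by end: (4,7)  (2,9)  (7,11)  (7,12)  (10,14)
take (4,7); take (7,11); skip (10,14).
Selected 2 broadcasts.

2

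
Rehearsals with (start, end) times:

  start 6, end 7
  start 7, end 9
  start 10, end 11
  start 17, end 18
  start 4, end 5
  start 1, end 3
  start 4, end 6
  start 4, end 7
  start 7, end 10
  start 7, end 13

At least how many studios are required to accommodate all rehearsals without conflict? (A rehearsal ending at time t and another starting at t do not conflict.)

3

The answer is the maximum number of intervals overlapping at any instant.
Events (time:±→running): 1:+→1 3:-→0 4:+→1 4:+→2 4:+→3 … peak 3.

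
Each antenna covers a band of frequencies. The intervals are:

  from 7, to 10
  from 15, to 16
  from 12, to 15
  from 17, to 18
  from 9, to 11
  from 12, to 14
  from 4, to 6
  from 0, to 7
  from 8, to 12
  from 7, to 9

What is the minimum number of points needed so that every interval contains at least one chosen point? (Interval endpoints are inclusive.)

Sorted: [4,6] [0,7] [7,9] [7,10] [9,11] [8,12] [12,14] [12,15] [15,16] [17,18]
{[4,6],[0,7]} hit by 6; {[7,9],[7,10],[9,11],[8,12]} hit by 9; {[12,14],[12,15]} hit by 14; {[15,16]} hit by 16; {[17,18]} hit by 18.
Points: 6, 9, 14, 16, 18 (5 total).

5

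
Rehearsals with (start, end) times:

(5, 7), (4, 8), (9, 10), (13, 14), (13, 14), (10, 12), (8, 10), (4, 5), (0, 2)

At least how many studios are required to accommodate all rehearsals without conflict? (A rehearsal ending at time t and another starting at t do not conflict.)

2

starts: [0, 4, 4, 5, 8, 9, 10, 13, 13]
ends:   [2, 5, 7, 8, 10, 10, 12, 14, 14]
s0→1 e2→0 s4→1 s4→2  — peak 2.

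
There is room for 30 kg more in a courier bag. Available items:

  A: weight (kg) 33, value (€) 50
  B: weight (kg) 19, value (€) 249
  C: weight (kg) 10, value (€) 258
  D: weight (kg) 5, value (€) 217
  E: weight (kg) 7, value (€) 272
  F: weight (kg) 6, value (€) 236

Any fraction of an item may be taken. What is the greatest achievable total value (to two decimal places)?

Ratios (sorted): D 43.40, F 39.33, E 38.86, C 25.80, B 13.11, A 1.52
take D (5 @ 217); take F (6 @ 236); take E (7 @ 272); take C (10 @ 258); take 2/19 of B → 26.21. Capacity used 30/30.
Total value = 1009.21

1009.21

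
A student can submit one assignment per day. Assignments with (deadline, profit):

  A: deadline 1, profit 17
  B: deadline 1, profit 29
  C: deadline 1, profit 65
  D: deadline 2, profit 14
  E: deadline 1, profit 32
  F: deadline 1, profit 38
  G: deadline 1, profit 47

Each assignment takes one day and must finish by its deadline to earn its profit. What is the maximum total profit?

79

Sort by profit descending; place each in the latest free slot ≤ its deadline.
By profit: C(d1,65), G(d1,47), F(d1,38), E(d1,32), B(d1,29), A(d1,17), D(d2,14)
C→slot 1; G skipped; F skipped; E skipped; B skipped; A skipped; D→slot 2.
Profit = 65 + 14 = 79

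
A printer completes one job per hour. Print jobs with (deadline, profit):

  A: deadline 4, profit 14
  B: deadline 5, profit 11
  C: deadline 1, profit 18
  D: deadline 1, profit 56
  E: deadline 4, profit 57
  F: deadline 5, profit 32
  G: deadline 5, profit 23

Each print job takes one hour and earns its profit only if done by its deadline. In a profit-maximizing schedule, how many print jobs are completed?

5

Profit order: E=57 D=56 F=32 G=23 C=18 A=14 B=11
Assign: E→slot 4, D→slot 1, F→slot 5, G→slot 3, C skipped, A→slot 2, B skipped.
Slots: [1:D] [2:A] [3:G] [4:E] [5:F]
5 of 7 scheduled.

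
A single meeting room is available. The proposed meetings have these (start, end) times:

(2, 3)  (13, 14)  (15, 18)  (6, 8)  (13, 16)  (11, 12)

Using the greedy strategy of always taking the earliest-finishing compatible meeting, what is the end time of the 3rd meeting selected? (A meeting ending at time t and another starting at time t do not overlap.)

By end time: (2,3), (6,8), (11,12), (13,14), (13,16), (15,18).
Pick (2,3); next start ≥ 3 → (6,8); next start ≥ 8 → (11,12); next start ≥ 12 → (13,14); next start ≥ 14 → (15,18).
Selected: (2,3) (6,8) (11,12) (13,14) (15,18)

12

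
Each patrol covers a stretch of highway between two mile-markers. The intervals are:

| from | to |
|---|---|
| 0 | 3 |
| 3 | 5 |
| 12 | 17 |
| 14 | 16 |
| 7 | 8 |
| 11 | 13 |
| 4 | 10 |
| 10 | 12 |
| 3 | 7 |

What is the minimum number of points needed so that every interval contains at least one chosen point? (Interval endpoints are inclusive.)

4

Sorted: [0,3] [3,5] [3,7] [7,8] [4,10] [10,12] [11,13] [14,16] [12,17]
{[0,3],[3,5],[3,7]} hit by 3; {[7,8],[4,10]} hit by 8; {[10,12],[11,13]} hit by 12; {[14,16],[12,17]} hit by 16.
Points: 3, 8, 12, 16 (4 total).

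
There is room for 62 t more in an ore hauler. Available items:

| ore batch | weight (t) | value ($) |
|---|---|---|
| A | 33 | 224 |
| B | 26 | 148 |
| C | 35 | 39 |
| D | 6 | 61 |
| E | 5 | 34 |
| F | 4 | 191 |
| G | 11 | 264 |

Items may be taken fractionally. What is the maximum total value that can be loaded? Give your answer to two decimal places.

791.08

Order: F (191/4=47.75) > G (264/11=24.00) > D (61/6=10.17) > E (34/5=6.80) > A (224/33=6.79) > B (148/26=5.69) > C (39/35=1.11)
Fill: take F (4 @ 191) → take G (11 @ 264) → take D (6 @ 61) → take E (5 @ 34) → take A (33 @ 224) → take 3/26 of B → 17.08; 62/62 used.
Total value = 791.08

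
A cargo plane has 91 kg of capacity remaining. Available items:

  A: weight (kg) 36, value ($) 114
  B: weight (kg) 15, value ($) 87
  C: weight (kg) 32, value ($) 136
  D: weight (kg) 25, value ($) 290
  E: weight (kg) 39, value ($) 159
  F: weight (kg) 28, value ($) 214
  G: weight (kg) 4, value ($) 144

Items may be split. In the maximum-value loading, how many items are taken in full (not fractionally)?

4

Ratios (sorted): G 36.00, D 11.60, F 7.64, B 5.80, C 4.25, E 4.08, A 3.17
take G (4 @ 144); take D (25 @ 290); take F (28 @ 214); take B (15 @ 87); take 19/32 of C → 80.75. Capacity used 91/91.
4 item(s) taken whole; one partial (take 19/32 of C).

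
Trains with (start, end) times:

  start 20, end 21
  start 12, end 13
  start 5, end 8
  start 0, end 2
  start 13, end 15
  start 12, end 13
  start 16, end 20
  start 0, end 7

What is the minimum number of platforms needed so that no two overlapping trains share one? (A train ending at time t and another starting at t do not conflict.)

Events (time:±→running): 0:+→1 0:+→2 … peak 2.

2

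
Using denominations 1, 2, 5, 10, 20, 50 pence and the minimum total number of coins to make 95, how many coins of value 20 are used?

95 = 1×50 + 2×20 + 1×5
Count of 20: 2

2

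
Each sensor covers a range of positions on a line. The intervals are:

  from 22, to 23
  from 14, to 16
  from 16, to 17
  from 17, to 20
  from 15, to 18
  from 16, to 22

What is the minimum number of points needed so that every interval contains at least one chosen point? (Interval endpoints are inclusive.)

Process intervals by earliest right end; each time one isn't hit yet, stab at its right endpoint.
By right end: [14,16]  [16,17]  [15,18]  [17,20]  [16,22]  [22,23]
[14,16] uncovered → point at 16; [17,20] uncovered → point at 20; [22,23] uncovered → point at 23.
Points: 16, 20, 23 (3 total).

3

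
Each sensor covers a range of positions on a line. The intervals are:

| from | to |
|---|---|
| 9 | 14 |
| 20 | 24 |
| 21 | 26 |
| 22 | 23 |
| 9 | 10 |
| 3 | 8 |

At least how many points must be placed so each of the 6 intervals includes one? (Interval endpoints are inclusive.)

Process intervals by earliest right end; each time one isn't hit yet, stab at its right endpoint.
By right end: [3,8]  [9,10]  [9,14]  [22,23]  [20,24]  [21,26]
[3,8] uncovered → point at 8; [9,10] uncovered → point at 10; [22,23] uncovered → point at 23.
Points: 8, 10, 23 (3 total).

3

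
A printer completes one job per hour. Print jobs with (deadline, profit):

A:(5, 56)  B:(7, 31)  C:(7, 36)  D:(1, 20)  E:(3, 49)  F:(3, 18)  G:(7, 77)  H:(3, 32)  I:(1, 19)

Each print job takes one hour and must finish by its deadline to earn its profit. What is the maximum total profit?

Take jobs in profit order; each goes to the latest open slot no later than its deadline.
Profit order: G=77 A=56 E=49 C=36 H=32 B=31 D=20 I=19 F=18
Assign: G→slot 7, A→slot 5, E→slot 3, C→slot 6, H→slot 2, B→slot 4, D→slot 1, I skipped, F skipped.
Slots: [1:D] [2:H] [3:E] [4:B] [5:A] [6:C] [7:G]
Profit = 20 + 32 + 49 + 31 + 56 + 36 + 77 = 301

301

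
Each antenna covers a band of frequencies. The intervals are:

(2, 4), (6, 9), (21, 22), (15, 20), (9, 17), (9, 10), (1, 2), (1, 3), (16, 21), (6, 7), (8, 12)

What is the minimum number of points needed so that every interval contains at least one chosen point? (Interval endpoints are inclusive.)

5

By right end: [1,2]  [1,3]  [2,4]  [6,7]  [6,9]  [9,10]  [8,12]  [9,17]  [15,20]  [16,21]  [21,22]
[1,2] uncovered → point at 2; [6,7] uncovered → point at 7; [9,10] uncovered → point at 10; [15,20] uncovered → point at 20; [21,22] uncovered → point at 22.
Points: 2, 7, 10, 20, 22 (5 total).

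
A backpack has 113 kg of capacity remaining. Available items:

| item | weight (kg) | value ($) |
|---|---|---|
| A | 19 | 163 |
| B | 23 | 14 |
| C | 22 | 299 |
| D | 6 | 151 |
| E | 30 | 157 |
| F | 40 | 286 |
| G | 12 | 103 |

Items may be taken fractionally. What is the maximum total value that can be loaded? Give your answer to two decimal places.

1075.27

Sort by value per unit weight and fill in that order.
Ratios (sorted): D 25.17, C 13.59, G 8.58, A 8.58, F 7.15, E 5.23, B 0.61
take D (6 @ 151); take C (22 @ 299); take G (12 @ 103); take A (19 @ 163); take F (40 @ 286); take 14/30 of E → 73.27. Capacity used 113/113.
Total value = 1075.27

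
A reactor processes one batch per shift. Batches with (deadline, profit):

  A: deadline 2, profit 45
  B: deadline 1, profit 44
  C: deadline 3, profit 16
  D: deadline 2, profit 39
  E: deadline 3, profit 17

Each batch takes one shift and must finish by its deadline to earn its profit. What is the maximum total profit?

By profit: A(d2,45), B(d1,44), D(d2,39), E(d3,17), C(d3,16)
A→slot 2; B→slot 1; D skipped; E→slot 3; C skipped.
Profit = 44 + 45 + 17 = 106

106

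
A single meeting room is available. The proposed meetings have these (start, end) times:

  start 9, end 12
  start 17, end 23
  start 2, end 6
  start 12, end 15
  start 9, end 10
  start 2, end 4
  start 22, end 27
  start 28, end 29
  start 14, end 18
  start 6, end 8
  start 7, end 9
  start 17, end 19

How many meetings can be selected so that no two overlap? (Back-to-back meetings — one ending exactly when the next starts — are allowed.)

By end time: (2,4), (2,6), (6,8), (7,9), (9,10), (9,12), (12,15), (14,18), (17,19), (17,23), (22,27), (28,29).
Pick (2,4); next start ≥ 4 → (6,8); next start ≥ 8 → (9,10); next start ≥ 10 → (12,15); next start ≥ 15 → (17,19); next start ≥ 19 → (22,27); next start ≥ 27 → (28,29).
Selected 7 meetings.

7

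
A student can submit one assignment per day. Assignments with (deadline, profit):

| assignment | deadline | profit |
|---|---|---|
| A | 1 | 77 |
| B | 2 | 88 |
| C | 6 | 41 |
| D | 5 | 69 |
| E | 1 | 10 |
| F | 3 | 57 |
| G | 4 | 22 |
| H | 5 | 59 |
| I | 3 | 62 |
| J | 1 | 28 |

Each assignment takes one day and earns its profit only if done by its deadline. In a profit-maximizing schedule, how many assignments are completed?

6

By profit: B(d2,88), A(d1,77), D(d5,69), I(d3,62), H(d5,59), F(d3,57), C(d6,41), J(d1,28), G(d4,22), E(d1,10)
B→slot 2; A→slot 1; D→slot 5; I→slot 3; H→slot 4; F skipped; C→slot 6; J skipped; G skipped; E skipped.
6 of 10 scheduled.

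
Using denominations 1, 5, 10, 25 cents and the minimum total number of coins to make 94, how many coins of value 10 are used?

1

94 = 3×25 + 1×10 + 1×5 + 4×1
Count of 10: 1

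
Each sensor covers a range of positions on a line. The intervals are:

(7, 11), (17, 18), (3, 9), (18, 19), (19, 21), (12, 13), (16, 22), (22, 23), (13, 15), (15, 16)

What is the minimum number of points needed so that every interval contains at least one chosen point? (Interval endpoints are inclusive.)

6

Sorted: [3,9] [7,11] [12,13] [13,15] [15,16] [17,18] [18,19] [19,21] [16,22] [22,23]
{[3,9],[7,11]} hit by 9; {[12,13],[13,15]} hit by 13; {[15,16]} hit by 16; {[17,18],[18,19]} hit by 18; {[19,21],[16,22]} hit by 21; {[22,23]} hit by 23.
Points: 9, 13, 16, 18, 21, 23 (6 total).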